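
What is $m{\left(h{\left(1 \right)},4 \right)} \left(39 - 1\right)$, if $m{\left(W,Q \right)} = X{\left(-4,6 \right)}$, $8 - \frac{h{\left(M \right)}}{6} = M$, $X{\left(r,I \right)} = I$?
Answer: $228$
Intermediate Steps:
$h{\left(M \right)} = 48 - 6 M$
$m{\left(W,Q \right)} = 6$
$m{\left(h{\left(1 \right)},4 \right)} \left(39 - 1\right) = 6 \left(39 - 1\right) = 6 \cdot 38 = 228$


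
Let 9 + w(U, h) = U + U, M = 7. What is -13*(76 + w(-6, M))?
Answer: -715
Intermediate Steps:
w(U, h) = -9 + 2*U (w(U, h) = -9 + (U + U) = -9 + 2*U)
-13*(76 + w(-6, M)) = -13*(76 + (-9 + 2*(-6))) = -13*(76 + (-9 - 12)) = -13*(76 - 21) = -13*55 = -715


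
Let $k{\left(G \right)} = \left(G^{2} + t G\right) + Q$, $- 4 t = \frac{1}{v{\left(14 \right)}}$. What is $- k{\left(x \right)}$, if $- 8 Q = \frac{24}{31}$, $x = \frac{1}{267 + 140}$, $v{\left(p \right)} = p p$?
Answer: $\frac{389594761}{4025933296} \approx 0.096771$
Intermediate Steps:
$v{\left(p \right)} = p^{2}$
$x = \frac{1}{407} \approx 0.002457$
$Q = - \frac{3}{31}$ ($Q = - \frac{24 \cdot \frac{1}{31}}{8} = \left(- \frac{1}{8}\right) \frac{24}{31} = - \frac{3}{31} \approx -0.096774$)
$t = - \frac{1}{784}$ ($t = - \frac{1}{4 \cdot 14^{2}} = - \frac{1}{4 \cdot 196} = \left(- \frac{1}{4}\right) \frac{1}{196} = - \frac{1}{784} \approx -0.0012755$)
$k{\left(G \right)} = - \frac{3}{31} + G^{2} - \frac{G}{784}$ ($k{\left(G \right)} = \left(G^{2} - \frac{G}{784}\right) - \frac{3}{31} = - \frac{3}{31} + G^{2} - \frac{G}{784}$)
$- k{\left(x \right)} = - (- \frac{3}{31} + \left(\frac{1}{407}\right)^{2} - \frac{1}{319088}) = - (- \frac{3}{31} + \frac{1}{165649} - \frac{1}{319088}) = \left(-1\right) \left(- \frac{389594761}{4025933296}\right) = \frac{389594761}{4025933296}$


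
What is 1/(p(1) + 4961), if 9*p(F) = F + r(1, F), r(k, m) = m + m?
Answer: 3/14884 ≈ 0.00020156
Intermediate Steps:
r(k, m) = 2*m
p(F) = F/3 (p(F) = (F + 2*F)/9 = (3*F)/9 = F/3)
1/(p(1) + 4961) = 1/((1/3)*1 + 4961) = 1/(1/3 + 4961) = 1/(14884/3) = 3/14884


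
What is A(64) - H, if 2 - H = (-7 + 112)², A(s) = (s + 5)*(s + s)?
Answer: 19855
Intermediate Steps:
A(s) = 2*s*(5 + s) (A(s) = (5 + s)*(2*s) = 2*s*(5 + s))
H = -11023 (H = 2 - (-7 + 112)² = 2 - 1*105² = 2 - 1*11025 = 2 - 11025 = -11023)
A(64) - H = 2*64*(5 + 64) - 1*(-11023) = 2*64*69 + 11023 = 8832 + 11023 = 19855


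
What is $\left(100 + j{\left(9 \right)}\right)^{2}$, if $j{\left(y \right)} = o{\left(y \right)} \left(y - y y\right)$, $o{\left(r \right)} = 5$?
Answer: $67600$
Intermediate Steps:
$j{\left(y \right)} = - 5 y^{2} + 5 y$ ($j{\left(y \right)} = 5 \left(y - y y\right) = 5 \left(y - y^{2}\right) = - 5 y^{2} + 5 y$)
$\left(100 + j{\left(9 \right)}\right)^{2} = \left(100 + 5 \cdot 9 \left(1 - 9\right)\right)^{2} = \left(100 + 5 \cdot 9 \left(-8\right)\right)^{2} = \left(100 - 360\right)^{2} = \left(-260\right)^{2} = 67600$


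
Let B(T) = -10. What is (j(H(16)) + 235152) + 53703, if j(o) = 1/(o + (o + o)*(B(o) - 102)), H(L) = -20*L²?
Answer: 329803084801/1141760 ≈ 2.8886e+5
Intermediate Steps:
j(o) = -1/(223*o) (j(o) = 1/(o + (o + o)*(-10 - 102)) = 1/(o + (2*o)*(-112)) = 1/(o - 224*o) = 1/(-223*o) = -1/(223*o))
(j(H(16)) + 235152) + 53703 = (-1/(223*((-20*16²))) + 235152) + 53703 = (-1/(223*((-20*256))) + 235152) + 53703 = (-1/223/(-5120) + 235152) + 53703 = (-1/223*(-1/5120) + 235152) + 53703 = (1/1141760 + 235152) + 53703 = 268487147521/1141760 + 53703 = 329803084801/1141760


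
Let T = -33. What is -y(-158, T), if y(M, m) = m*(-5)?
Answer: -165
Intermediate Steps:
y(M, m) = -5*m
-y(-158, T) = -(-5)*(-33) = -1*165 = -165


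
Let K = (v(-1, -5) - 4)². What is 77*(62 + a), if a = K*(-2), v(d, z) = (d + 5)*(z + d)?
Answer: -115962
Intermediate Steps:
v(d, z) = (5 + d)*(d + z)
K = 784 (K = (((-1)² + 5*(-1) + 5*(-5) - 1*(-5)) - 4)² = ((1 - 5 - 25 + 5) - 4)² = (-24 - 4)² = (-28)² = 784)
a = -1568 (a = 784*(-2) = -1568)
77*(62 + a) = 77*(62 - 1568) = 77*(-1506) = -115962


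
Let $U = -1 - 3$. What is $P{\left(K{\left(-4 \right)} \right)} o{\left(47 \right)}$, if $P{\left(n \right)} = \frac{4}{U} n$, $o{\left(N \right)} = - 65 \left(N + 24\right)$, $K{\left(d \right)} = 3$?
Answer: $13845$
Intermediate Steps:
$U = -4$
$o{\left(N \right)} = -1560 - 65 N$ ($o{\left(N \right)} = - 65 \left(24 + N\right) = -1560 - 65 N$)
$P{\left(n \right)} = - n$ ($P{\left(n \right)} = \frac{4}{-4} n = 4 \left(- \frac{1}{4}\right) n = - n$)
$P{\left(K{\left(-4 \right)} \right)} o{\left(47 \right)} = \left(-1\right) 3 \left(-1560 - 3055\right) = - 3 \left(-1560 - 3055\right) = \left(-3\right) \left(-4615\right) = 13845$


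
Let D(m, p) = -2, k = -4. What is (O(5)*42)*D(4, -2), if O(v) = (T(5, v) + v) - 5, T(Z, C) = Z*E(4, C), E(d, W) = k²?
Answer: -6720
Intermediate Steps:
E(d, W) = 16 (E(d, W) = (-4)² = 16)
T(Z, C) = 16*Z (T(Z, C) = Z*16 = 16*Z)
O(v) = 75 + v (O(v) = (16*5 + v) - 5 = (80 + v) - 5 = 75 + v)
(O(5)*42)*D(4, -2) = ((75 + 5)*42)*(-2) = (80*42)*(-2) = 3360*(-2) = -6720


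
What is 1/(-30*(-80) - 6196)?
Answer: -1/3796 ≈ -0.00026344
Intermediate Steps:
1/(-30*(-80) - 6196) = 1/(2400 - 6196) = 1/(-3796) = -1/3796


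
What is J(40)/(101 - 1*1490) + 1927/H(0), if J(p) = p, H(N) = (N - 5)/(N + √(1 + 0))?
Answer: -2676803/6945 ≈ -385.43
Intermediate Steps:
H(N) = (-5 + N)/(1 + N) (H(N) = (-5 + N)/(N + √1) = (-5 + N)/(N + 1) = (-5 + N)/(1 + N))
J(40)/(101 - 1*1490) + 1927/H(0) = 40/(101 - 1*1490) + 1927/(((-5 + 0)/(1 + 0))) = 40/(101 - 1490) + 1927/((-5/1)) = 40/(-1389) + 1927/((1*(-5))) = 40*(-1/1389) + 1927/(-5) = -40/1389 + 1927*(-⅕) = -40/1389 - 1927/5 = -2676803/6945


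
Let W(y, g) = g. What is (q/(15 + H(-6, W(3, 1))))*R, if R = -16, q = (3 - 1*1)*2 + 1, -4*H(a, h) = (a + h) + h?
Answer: -5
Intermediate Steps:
H(a, h) = -h/2 - a/4 (H(a, h) = -((a + h) + h)/4 = -(a + 2*h)/4 = -h/2 - a/4)
q = 5 (q = (3 - 1)*2 + 1 = 2*2 + 1 = 4 + 1 = 5)
(q/(15 + H(-6, W(3, 1))))*R = (5/(15 + (-½*1 - ¼*(-6))))*(-16) = (5/(15 + (-½ + 3/2)))*(-16) = (5/(15 + 1))*(-16) = (5/16)*(-16) = -5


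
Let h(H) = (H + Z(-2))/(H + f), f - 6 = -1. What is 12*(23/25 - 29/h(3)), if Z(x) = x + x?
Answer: 69876/25 ≈ 2795.0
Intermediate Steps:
Z(x) = 2*x
f = 5 (f = 6 - 1 = 5)
h(H) = (-4 + H)/(5 + H) (h(H) = (H + 2*(-2))/(H + 5) = (H - 4)/(5 + H) = (-4 + H)/(5 + H))
12*(23/25 - 29/h(3)) = 12*(23/25 - 29*(5 + 3)/(-4 + 3)) = 12*(23*(1/25) - 29/(-1/8)) = 12*(23/25 - 29/((1/8)*(-1))) = 12*(23/25 - 29/(-1/8)) = 12*(23/25 - 29*(-8)) = 12*(23/25 + 232) = 12*(5823/25) = 69876/25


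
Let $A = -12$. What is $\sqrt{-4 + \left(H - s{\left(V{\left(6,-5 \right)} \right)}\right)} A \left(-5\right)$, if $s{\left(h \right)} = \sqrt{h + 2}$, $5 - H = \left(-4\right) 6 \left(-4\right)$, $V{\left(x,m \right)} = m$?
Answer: $60 \sqrt{-95 - i \sqrt{3}} \approx 5.3309 - 584.83 i$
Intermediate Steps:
$H = -91$ ($H = 5 - \left(-4\right) 6 \left(-4\right) = 5 - \left(-24\right) \left(-4\right) = 5 - 96 = -91$)
$s{\left(h \right)} = \sqrt{2 + h}$
$\sqrt{-4 + \left(H - s{\left(V{\left(6,-5 \right)} \right)}\right)} A \left(-5\right) = \sqrt{-4 - \left(91 + \sqrt{2 - 5}\right)} \left(-12\right) \left(-5\right) = \sqrt{-4 - \left(91 + \sqrt{-3}\right)} \left(-12\right) \left(-5\right) = \sqrt{-4 - \left(91 + i \sqrt{3}\right)} \left(-12\right) \left(-5\right) = \sqrt{-95 - i \sqrt{3}} \left(-12\right) \left(-5\right) = - 12 \sqrt{-95 - i \sqrt{3}} \left(-5\right) = 60 \sqrt{-95 - i \sqrt{3}}$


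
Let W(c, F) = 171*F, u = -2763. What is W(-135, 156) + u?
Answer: 23913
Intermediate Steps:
W(-135, 156) + u = 171*156 - 2763 = 26676 - 2763 = 23913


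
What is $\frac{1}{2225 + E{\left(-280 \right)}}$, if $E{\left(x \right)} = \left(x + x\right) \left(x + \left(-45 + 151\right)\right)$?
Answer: $\frac{1}{99665} \approx 1.0034 \cdot 10^{-5}$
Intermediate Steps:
$E{\left(x \right)} = 2 x \left(106 + x\right)$ ($E{\left(x \right)} = 2 x \left(x + 106\right) = 2 x \left(106 + x\right)$)
$\frac{1}{2225 + E{\left(-280 \right)}} = \frac{1}{2225 + 2 \left(-280\right) \left(106 - 280\right)} = \frac{1}{2225 + 2 \left(-280\right) \left(-174\right)} = \frac{1}{2225 + 97440} = \frac{1}{99665}$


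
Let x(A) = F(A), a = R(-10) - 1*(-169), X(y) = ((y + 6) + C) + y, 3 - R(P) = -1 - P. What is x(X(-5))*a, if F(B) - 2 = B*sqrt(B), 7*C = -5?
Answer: 326 - 5379*I*sqrt(231)/49 ≈ 326.0 - 1668.4*I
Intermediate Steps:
C = -5/7 (C = (1/7)*(-5) = -5/7 ≈ -0.71429)
R(P) = 4 + P (R(P) = 3 - (-1 - P) = 3 + (1 + P) = 4 + P)
X(y) = 37/7 + 2*y (X(y) = ((y + 6) - 5/7) + y = ((6 + y) - 5/7) + y = (37/7 + y) + y = 37/7 + 2*y)
a = 163 (a = (4 - 10) - 1*(-169) = -6 + 169 = 163)
F(B) = 2 + B**(3/2) (F(B) = 2 + B*sqrt(B) = 2 + B**(3/2))
x(A) = 2 + A**(3/2)
x(X(-5))*a = (2 + (37/7 + 2*(-5))**(3/2))*163 = (2 + (37/7 - 10)**(3/2))*163 = (2 + (-33/7)**(3/2))*163 = (2 - 33*I*sqrt(231)/49)*163 = 326 - 5379*I*sqrt(231)/49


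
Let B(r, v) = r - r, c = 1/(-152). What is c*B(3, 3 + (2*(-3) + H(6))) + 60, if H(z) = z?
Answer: 60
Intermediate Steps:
c = -1/152 ≈ -0.0065789
B(r, v) = 0
c*B(3, 3 + (2*(-3) + H(6))) + 60 = -1/152*0 + 60 = 0 + 60 = 60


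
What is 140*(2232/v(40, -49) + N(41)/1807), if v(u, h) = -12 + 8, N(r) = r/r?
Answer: -141162700/1807 ≈ -78120.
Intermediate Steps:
N(r) = 1
v(u, h) = -4
140*(2232/v(40, -49) + N(41)/1807) = 140*(2232/(-4) + 1/1807) = 140*(2232*(-¼) + 1*(1/1807)) = 140*(-558 + 1/1807) = 140*(-1008305/1807) = -141162700/1807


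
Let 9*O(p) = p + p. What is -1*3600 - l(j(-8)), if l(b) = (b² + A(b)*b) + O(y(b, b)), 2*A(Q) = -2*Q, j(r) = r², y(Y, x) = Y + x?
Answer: -32656/9 ≈ -3628.4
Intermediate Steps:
O(p) = 2*p/9 (O(p) = (p + p)/9 = (2*p)/9 = 2*p/9)
A(Q) = -Q (A(Q) = (-2*Q)/2 = -Q)
l(b) = 4*b/9 (l(b) = (b² + (-b)*b) + 2*(b + b)/9 = (b² - b²) + 2*(2*b)/9 = 0 + 4*b/9 = 4*b/9)
-1*3600 - l(j(-8)) = -1*3600 - 4*(-8)²/9 = -3600 - 4*64/9 = -3600 - 1*256/9 = -3600 - 256/9 = -32656/9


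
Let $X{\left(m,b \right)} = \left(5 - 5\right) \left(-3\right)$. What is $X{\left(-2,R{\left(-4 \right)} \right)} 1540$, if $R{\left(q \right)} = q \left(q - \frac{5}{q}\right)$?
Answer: $0$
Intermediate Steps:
$X{\left(m,b \right)} = 0$ ($X{\left(m,b \right)} = 0 \left(-3\right) = 0$)
$X{\left(-2,R{\left(-4 \right)} \right)} 1540 = 0 \cdot 1540 = 0$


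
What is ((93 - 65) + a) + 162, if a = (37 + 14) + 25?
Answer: 266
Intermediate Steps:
a = 76 (a = 51 + 25 = 76)
((93 - 65) + a) + 162 = ((93 - 65) + 76) + 162 = (28 + 76) + 162 = 104 + 162 = 266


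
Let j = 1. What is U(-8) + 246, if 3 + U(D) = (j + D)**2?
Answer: 292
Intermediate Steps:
U(D) = -3 + (1 + D)**2
U(-8) + 246 = (-3 + (1 - 8)**2) + 246 = (-3 + (-7)**2) + 246 = (-3 + 49) + 246 = 46 + 246 = 292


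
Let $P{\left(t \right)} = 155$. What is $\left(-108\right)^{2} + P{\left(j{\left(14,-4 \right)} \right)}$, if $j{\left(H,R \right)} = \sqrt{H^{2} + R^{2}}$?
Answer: $11819$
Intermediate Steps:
$\left(-108\right)^{2} + P{\left(j{\left(14,-4 \right)} \right)} = \left(-108\right)^{2} + 155 = 11664 + 155 = 11819$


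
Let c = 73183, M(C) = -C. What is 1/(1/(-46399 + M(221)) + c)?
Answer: 46620/3411791459 ≈ 1.3664e-5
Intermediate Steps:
1/(1/(-46399 + M(221)) + c) = 1/(1/(-46399 - 1*221) + 73183) = 1/(1/(-46399 - 221) + 73183) = 1/(1/(-46620) + 73183) = 1/(-1/46620 + 73183) = 1/(3411791459/46620) = 46620/3411791459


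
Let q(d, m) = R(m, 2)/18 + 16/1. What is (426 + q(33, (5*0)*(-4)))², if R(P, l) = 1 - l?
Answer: 63282025/324 ≈ 1.9532e+5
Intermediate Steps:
q(d, m) = 287/18 (q(d, m) = (1 - 1*2)/18 + 16/1 = (1 - 2)*(1/18) + 16*1 = -1*1/18 + 16 = -1/18 + 16 = 287/18)
(426 + q(33, (5*0)*(-4)))² = (426 + 287/18)² = (7955/18)² = 63282025/324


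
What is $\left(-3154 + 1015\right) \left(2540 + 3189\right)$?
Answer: $-12254331$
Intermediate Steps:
$\left(-3154 + 1015\right) \left(2540 + 3189\right) = \left(-2139\right) 5729 = -12254331$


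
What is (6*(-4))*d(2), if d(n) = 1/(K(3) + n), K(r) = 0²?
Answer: -12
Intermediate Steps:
K(r) = 0
d(n) = 1/n (d(n) = 1/(0 + n) = 1/n)
(6*(-4))*d(2) = (6*(-4))/2 = -24*½ = -12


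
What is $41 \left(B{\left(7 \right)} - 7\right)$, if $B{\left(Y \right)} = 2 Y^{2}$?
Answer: $3731$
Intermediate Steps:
$41 \left(B{\left(7 \right)} - 7\right) = 41 \left(2 \cdot 7^{2} - 7\right) = 41 \left(2 \cdot 49 - 7\right) = 41 \left(98 - 7\right) = 41 \cdot 91 = 3731$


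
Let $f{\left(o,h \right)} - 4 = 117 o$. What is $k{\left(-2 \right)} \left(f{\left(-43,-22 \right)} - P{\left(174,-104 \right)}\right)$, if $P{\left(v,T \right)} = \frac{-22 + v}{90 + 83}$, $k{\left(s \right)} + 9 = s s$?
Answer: $\frac{4349115}{173} \approx 25139.0$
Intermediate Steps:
$k{\left(s \right)} = -9 + s^{2}$ ($k{\left(s \right)} = -9 + s s = -9 + s^{2}$)
$f{\left(o,h \right)} = 4 + 117 o$
$P{\left(v,T \right)} = - \frac{22}{173} + \frac{v}{173}$ ($P{\left(v,T \right)} = \frac{-22 + v}{173} = \left(-22 + v\right) \frac{1}{173} = - \frac{22}{173} + \frac{v}{173}$)
$k{\left(-2 \right)} \left(f{\left(-43,-22 \right)} - P{\left(174,-104 \right)}\right) = \left(-9 + \left(-2\right)^{2}\right) \left(\left(4 + 117 \left(-43\right)\right) - \left(- \frac{22}{173} + \frac{1}{173} \cdot 174\right)\right) = \left(-9 + 4\right) \left(\left(4 - 5031\right) - \left(- \frac{22}{173} + \frac{174}{173}\right)\right) = - 5 \left(-5027 - \frac{152}{173}\right) = \left(-5\right) \left(- \frac{869823}{173}\right) = \frac{4349115}{173}$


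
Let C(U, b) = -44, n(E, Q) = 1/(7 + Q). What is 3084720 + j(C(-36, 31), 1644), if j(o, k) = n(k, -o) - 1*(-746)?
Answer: 157358767/51 ≈ 3.0855e+6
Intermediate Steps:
j(o, k) = 746 + 1/(7 - o) (j(o, k) = 1/(7 - o) - 1*(-746) = 1/(7 - o) + 746 = 746 + 1/(7 - o))
3084720 + j(C(-36, 31), 1644) = 3084720 + (-5223 + 746*(-44))/(-7 - 44) = 3084720 + (-5223 - 32824)/(-51) = 3084720 - 1/51*(-38047) = 3084720 + 38047/51 = 157358767/51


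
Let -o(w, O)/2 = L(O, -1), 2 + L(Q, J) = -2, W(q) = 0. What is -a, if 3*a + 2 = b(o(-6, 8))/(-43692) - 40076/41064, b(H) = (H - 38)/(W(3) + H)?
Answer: 889863863/897084144 ≈ 0.99195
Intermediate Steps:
L(Q, J) = -4 (L(Q, J) = -2 - 2 = -4)
o(w, O) = 8 (o(w, O) = -2*(-4) = 8)
b(H) = (-38 + H)/H (b(H) = (H - 38)/(0 + H) = (-38 + H)/H)
a = -889863863/897084144 (a = -⅔ + (((-38 + 8)/8)/(-43692) - 40076/41064)/3 = -⅔ + (((⅛)*(-30))*(-1/43692) - 40076*1/41064)/3 = -⅔ + (-15/4*(-1/43692) - 10019/10266)/3 = -⅔ + (5/58256 - 10019/10266)/3 = -⅔ + (⅓)*(-291807767/299028048) = -⅔ - 291807767/897084144 = -889863863/897084144 ≈ -0.99195)
-a = -1*(-889863863/897084144) = 889863863/897084144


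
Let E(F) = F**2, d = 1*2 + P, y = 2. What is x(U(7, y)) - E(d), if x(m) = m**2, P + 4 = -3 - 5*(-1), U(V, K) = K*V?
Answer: 196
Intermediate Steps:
P = -2 (P = -4 + (-3 - 5*(-1)) = -4 + (-3 + 5) = -4 + 2 = -2)
d = 0 (d = 1*2 - 2 = 2 - 2 = 0)
x(U(7, y)) - E(d) = (2*7)**2 - 1*0**2 = 14**2 - 1*0 = 196 + 0 = 196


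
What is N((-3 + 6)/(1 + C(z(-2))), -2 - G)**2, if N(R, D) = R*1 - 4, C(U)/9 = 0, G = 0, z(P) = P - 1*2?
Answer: 1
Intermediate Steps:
z(P) = -2 + P (z(P) = P - 2 = -2 + P)
C(U) = 0 (C(U) = 9*0 = 0)
N(R, D) = -4 + R (N(R, D) = R - 4 = -4 + R)
N((-3 + 6)/(1 + C(z(-2))), -2 - G)**2 = (-4 + (-3 + 6)/(1 + 0))**2 = (-4 + 3/1)**2 = (-4 + 3*1)**2 = (-4 + 3)**2 = (-1)**2 = 1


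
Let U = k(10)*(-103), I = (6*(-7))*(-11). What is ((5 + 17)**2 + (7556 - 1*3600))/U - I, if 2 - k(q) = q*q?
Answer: -2329494/5047 ≈ -461.56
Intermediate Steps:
k(q) = 2 - q**2 (k(q) = 2 - q*q = 2 - q**2)
I = 462 (I = -42*(-11) = 462)
U = 10094 (U = (2 - 1*10**2)*(-103) = (2 - 1*100)*(-103) = (2 - 100)*(-103) = -98*(-103) = 10094)
((5 + 17)**2 + (7556 - 1*3600))/U - I = ((5 + 17)**2 + (7556 - 1*3600))/10094 - 1*462 = (22**2 + (7556 - 3600))*(1/10094) - 462 = (484 + 3956)*(1/10094) - 462 = 4440*(1/10094) - 462 = 2220/5047 - 462 = -2329494/5047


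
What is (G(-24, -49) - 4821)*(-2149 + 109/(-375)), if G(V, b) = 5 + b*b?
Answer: 129763424/25 ≈ 5.1905e+6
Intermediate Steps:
G(V, b) = 5 + b²
(G(-24, -49) - 4821)*(-2149 + 109/(-375)) = ((5 + (-49)²) - 4821)*(-2149 + 109/(-375)) = ((5 + 2401) - 4821)*(-2149 + 109*(-1/375)) = (2406 - 4821)*(-2149 - 109/375) = -2415*(-805984/375) = 129763424/25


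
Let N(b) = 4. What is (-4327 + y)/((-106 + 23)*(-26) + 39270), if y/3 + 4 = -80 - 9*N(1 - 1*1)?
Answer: -4687/41428 ≈ -0.11314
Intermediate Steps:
y = -360 (y = -12 + 3*(-80 - 9*4) = -12 + 3*(-80 - 36) = -12 + 3*(-116) = -12 - 348 = -360)
(-4327 + y)/((-106 + 23)*(-26) + 39270) = (-4327 - 360)/((-106 + 23)*(-26) + 39270) = -4687/(-83*(-26) + 39270) = -4687/(2158 + 39270) = -4687/41428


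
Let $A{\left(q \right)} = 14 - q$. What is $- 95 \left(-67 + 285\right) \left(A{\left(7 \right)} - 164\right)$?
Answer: $3251470$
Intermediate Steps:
$- 95 \left(-67 + 285\right) \left(A{\left(7 \right)} - 164\right) = - 95 \left(-67 + 285\right) \left(\left(14 - 7\right) - 164\right) = - 95 \cdot 218 \left(\left(14 - 7\right) - 164\right) = - 95 \cdot 218 \left(7 - 164\right) = - 95 \cdot 218 \left(-157\right) = \left(-95\right) \left(-34226\right) = 3251470$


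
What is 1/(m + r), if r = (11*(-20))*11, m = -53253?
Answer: -1/55673 ≈ -1.7962e-5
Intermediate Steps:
r = -2420 (r = -220*11 = -2420)
1/(m + r) = 1/(-53253 - 2420) = 1/(-55673) = -1/55673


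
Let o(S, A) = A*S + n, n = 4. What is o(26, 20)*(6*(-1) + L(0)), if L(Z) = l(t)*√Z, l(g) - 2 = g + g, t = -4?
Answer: -3144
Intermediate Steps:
l(g) = 2 + 2*g (l(g) = 2 + (g + g) = 2 + 2*g)
o(S, A) = 4 + A*S (o(S, A) = A*S + 4 = 4 + A*S)
L(Z) = -6*√Z (L(Z) = (2 + 2*(-4))*√Z = (2 - 8)*√Z = -6*√Z)
o(26, 20)*(6*(-1) + L(0)) = (4 + 20*26)*(6*(-1) - 6*√0) = (4 + 520)*(-6 - 6*0) = 524*(-6 + 0) = 524*(-6) = -3144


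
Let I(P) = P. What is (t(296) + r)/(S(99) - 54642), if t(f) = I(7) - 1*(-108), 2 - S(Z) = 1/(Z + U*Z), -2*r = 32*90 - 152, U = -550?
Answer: 67884399/2969738639 ≈ 0.022859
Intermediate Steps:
r = -1364 (r = -(32*90 - 152)/2 = -(2880 - 152)/2 = -½*2728 = -1364)
S(Z) = 2 + 1/(549*Z) (S(Z) = 2 - 1/(Z - 550*Z) = 2 - 1/((-549*Z)) = 2 - (-1)/(549*Z) = 2 + 1/(549*Z))
t(f) = 115 (t(f) = 7 - 1*(-108) = 7 + 108 = 115)
(t(296) + r)/(S(99) - 54642) = (115 - 1364)/((2 + (1/549)/99) - 54642) = -1249/((2 + (1/549)*(1/99)) - 54642) = -1249/((2 + 1/54351) - 54642) = -1249/(108703/54351 - 54642) = -1249/(-2969738639/54351) = -1249*(-54351/2969738639) = 67884399/2969738639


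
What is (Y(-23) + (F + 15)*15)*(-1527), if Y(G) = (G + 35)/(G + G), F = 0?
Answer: -7893063/23 ≈ -3.4318e+5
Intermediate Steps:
Y(G) = (35 + G)/(2*G) (Y(G) = (35 + G)/((2*G)) = (35 + G)*(1/(2*G)) = (35 + G)/(2*G))
(Y(-23) + (F + 15)*15)*(-1527) = ((1/2)*(35 - 23)/(-23) + (0 + 15)*15)*(-1527) = ((1/2)*(-1/23)*12 + 15*15)*(-1527) = (-6/23 + 225)*(-1527) = (5169/23)*(-1527) = -7893063/23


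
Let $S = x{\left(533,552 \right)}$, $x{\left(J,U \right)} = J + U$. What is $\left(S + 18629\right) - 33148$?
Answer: $-13434$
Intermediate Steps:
$S = 1085$ ($S = 533 + 552 = 1085$)
$\left(S + 18629\right) - 33148 = \left(1085 + 18629\right) - 33148 = 19714 - 33148 = -13434$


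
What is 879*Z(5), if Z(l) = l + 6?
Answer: 9669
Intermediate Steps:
Z(l) = 6 + l
879*Z(5) = 879*(6 + 5) = 879*11 = 9669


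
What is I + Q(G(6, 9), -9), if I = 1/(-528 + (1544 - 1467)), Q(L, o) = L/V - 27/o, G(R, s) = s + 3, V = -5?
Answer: 1348/2255 ≈ 0.59778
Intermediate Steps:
G(R, s) = 3 + s
Q(L, o) = -27/o - L/5 (Q(L, o) = L/(-5) - 27/o = L*(-⅕) - 27/o = -L/5 - 27/o = -27/o - L/5)
I = -1/451 (I = 1/(-528 + 77) = 1/(-451) = -1/451 ≈ -0.0022173)
I + Q(G(6, 9), -9) = -1/451 + (-27/(-9) - (3 + 9)/5) = -1/451 + (-27*(-⅑) - ⅕*12) = -1/451 + (3 - 12/5) = -1/451 + ⅗ = 1348/2255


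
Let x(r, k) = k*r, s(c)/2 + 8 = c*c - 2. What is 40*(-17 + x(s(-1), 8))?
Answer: -6440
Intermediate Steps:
s(c) = -20 + 2*c**2 (s(c) = -16 + 2*(c*c - 2) = -16 + 2*(c**2 - 2) = -16 + 2*(-2 + c**2) = -16 + (-4 + 2*c**2) = -20 + 2*c**2)
40*(-17 + x(s(-1), 8)) = 40*(-17 + 8*(-20 + 2*(-1)**2)) = 40*(-17 + 8*(-20 + 2*1)) = 40*(-17 + 8*(-20 + 2)) = 40*(-17 + 8*(-18)) = 40*(-17 - 144) = 40*(-161) = -6440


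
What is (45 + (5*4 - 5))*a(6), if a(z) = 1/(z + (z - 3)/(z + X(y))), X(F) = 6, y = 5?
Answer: 48/5 ≈ 9.6000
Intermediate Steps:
a(z) = 1/(z + (-3 + z)/(6 + z)) (a(z) = 1/(z + (z - 3)/(z + 6)) = 1/(z + (-3 + z)/(6 + z)))
(45 + (5*4 - 5))*a(6) = (45 + (5*4 - 5))*((6 + 6)/(-3 + 6**2 + 7*6)) = (45 + (20 - 5))*(12/(-3 + 36 + 42)) = (45 + 15)*(12/75) = 60*((1/75)*12) = 60*(4/25) = 48/5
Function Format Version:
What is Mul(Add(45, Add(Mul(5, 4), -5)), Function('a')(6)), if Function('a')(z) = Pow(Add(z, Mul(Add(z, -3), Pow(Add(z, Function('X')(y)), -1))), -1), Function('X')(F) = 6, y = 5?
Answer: Rational(48, 5) ≈ 9.6000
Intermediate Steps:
Function('a')(z) = Pow(Add(z, Mul(Pow(Add(6, z), -1), Add(-3, z))), -1) (Function('a')(z) = Pow(Add(z, Mul(Add(z, -3), Pow(Add(z, 6), -1))), -1) = Pow(Add(z, Mul(Add(-3, z), Pow(Add(6, z), -1))), -1) = Pow(Add(z, Mul(Pow(Add(6, z), -1), Add(-3, z))), -1))
Mul(Add(45, Add(Mul(5, 4), -5)), Function('a')(6)) = Mul(Add(45, Add(Mul(5, 4), -5)), Mul(Pow(Add(-3, Pow(6, 2), Mul(7, 6)), -1), Add(6, 6))) = Mul(Add(45, Add(20, -5)), Mul(Pow(Add(-3, 36, 42), -1), 12)) = Mul(Add(45, 15), Mul(Pow(75, -1), 12)) = Mul(60, Mul(Rational(1, 75), 12)) = Mul(60, Rational(4, 25)) = Rational(48, 5)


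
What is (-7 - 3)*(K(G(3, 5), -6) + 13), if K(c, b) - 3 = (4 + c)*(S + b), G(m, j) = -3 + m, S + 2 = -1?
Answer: 200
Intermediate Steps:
S = -3 (S = -2 - 1 = -3)
K(c, b) = 3 + (-3 + b)*(4 + c) (K(c, b) = 3 + (4 + c)*(-3 + b) = 3 + (-3 + b)*(4 + c))
(-7 - 3)*(K(G(3, 5), -6) + 13) = (-7 - 3)*((-9 - 3*(-3 + 3) + 4*(-6) - 6*(-3 + 3)) + 13) = -10*((-9 - 3*0 - 24 - 6*0) + 13) = -10*((-9 + 0 - 24 + 0) + 13) = -10*(-33 + 13) = -10*(-20) = 200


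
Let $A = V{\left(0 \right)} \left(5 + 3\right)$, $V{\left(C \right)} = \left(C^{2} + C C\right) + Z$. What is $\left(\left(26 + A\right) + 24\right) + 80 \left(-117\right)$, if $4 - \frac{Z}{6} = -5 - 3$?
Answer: $-8734$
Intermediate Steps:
$Z = 72$ ($Z = 24 - 6 \left(-5 - 3\right) = 24 - -48 = 24 + 48 = 72$)
$V{\left(C \right)} = 72 + 2 C^{2}$ ($V{\left(C \right)} = \left(C^{2} + C C\right) + 72 = \left(C^{2} + C^{2}\right) + 72 = 2 C^{2} + 72 = 72 + 2 C^{2}$)
$A = 576$ ($A = \left(72 + 2 \cdot 0^{2}\right) \left(5 + 3\right) = \left(72 + 2 \cdot 0\right) 8 = \left(72 + 0\right) 8 = 72 \cdot 8 = 576$)
$\left(\left(26 + A\right) + 24\right) + 80 \left(-117\right) = \left(\left(26 + 576\right) + 24\right) + 80 \left(-117\right) = \left(602 + 24\right) - 9360 = 626 - 9360 = -8734$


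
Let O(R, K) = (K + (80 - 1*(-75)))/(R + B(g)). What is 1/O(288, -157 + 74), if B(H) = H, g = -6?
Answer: 47/12 ≈ 3.9167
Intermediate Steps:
O(R, K) = (155 + K)/(-6 + R) (O(R, K) = (K + (80 - 1*(-75)))/(R - 6) = (K + (80 + 75))/(-6 + R) = (K + 155)/(-6 + R) = (155 + K)/(-6 + R))
1/O(288, -157 + 74) = 1/((155 + (-157 + 74))/(-6 + 288)) = 1/((155 - 83)/282) = 1/((1/282)*72) = 1/(12/47) = 47/12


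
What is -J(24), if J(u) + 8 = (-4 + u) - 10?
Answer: -2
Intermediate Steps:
J(u) = -22 + u (J(u) = -8 + ((-4 + u) - 10) = -8 + (-14 + u) = -22 + u)
-J(24) = -(-22 + 24) = -1*2 = -2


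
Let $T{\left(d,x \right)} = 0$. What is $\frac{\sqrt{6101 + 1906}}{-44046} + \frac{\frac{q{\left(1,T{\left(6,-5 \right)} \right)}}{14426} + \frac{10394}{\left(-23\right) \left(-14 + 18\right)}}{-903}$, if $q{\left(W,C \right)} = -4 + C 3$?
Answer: $\frac{12495351}{99871198} - \frac{\sqrt{8007}}{44046} \approx 0.12308$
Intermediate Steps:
$q{\left(W,C \right)} = -4 + 3 C$
$\frac{\sqrt{6101 + 1906}}{-44046} + \frac{\frac{q{\left(1,T{\left(6,-5 \right)} \right)}}{14426} + \frac{10394}{\left(-23\right) \left(-14 + 18\right)}}{-903} = \frac{\sqrt{6101 + 1906}}{-44046} + \frac{\frac{-4 + 3 \cdot 0}{14426} + \frac{10394}{\left(-23\right) \left(-14 + 18\right)}}{-903} = \sqrt{8007} \left(- \frac{1}{44046}\right) + \left(\left(-4 + 0\right) \frac{1}{14426} + \frac{10394}{\left(-23\right) 4}\right) \left(- \frac{1}{903}\right) = - \frac{\sqrt{8007}}{44046} + \left(\left(-4\right) \frac{1}{14426} + \frac{10394}{-92}\right) \left(- \frac{1}{903}\right) = - \frac{\sqrt{8007}}{44046} + \left(- \frac{2}{7213} + 10394 \left(- \frac{1}{92}\right)\right) \left(- \frac{1}{903}\right) = - \frac{\sqrt{8007}}{44046} + \left(- \frac{2}{7213} - \frac{5197}{46}\right) \left(- \frac{1}{903}\right) = - \frac{\sqrt{8007}}{44046} - - \frac{12495351}{99871198} = - \frac{\sqrt{8007}}{44046} + \frac{12495351}{99871198} = \frac{12495351}{99871198} - \frac{\sqrt{8007}}{44046}$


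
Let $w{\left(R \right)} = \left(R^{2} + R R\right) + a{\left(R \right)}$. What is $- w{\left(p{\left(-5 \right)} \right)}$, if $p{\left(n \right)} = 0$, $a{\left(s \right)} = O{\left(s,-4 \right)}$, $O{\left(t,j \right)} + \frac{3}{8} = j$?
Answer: $\frac{35}{8} \approx 4.375$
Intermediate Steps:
$O{\left(t,j \right)} = - \frac{3}{8} + j$
$a{\left(s \right)} = - \frac{35}{8}$ ($a{\left(s \right)} = - \frac{3}{8} - 4 = - \frac{35}{8}$)
$w{\left(R \right)} = - \frac{35}{8} + 2 R^{2}$ ($w{\left(R \right)} = \left(R^{2} + R R\right) - \frac{35}{8} = \left(R^{2} + R^{2}\right) - \frac{35}{8} = 2 R^{2} - \frac{35}{8} = - \frac{35}{8} + 2 R^{2}$)
$- w{\left(p{\left(-5 \right)} \right)} = - (- \frac{35}{8} + 2 \cdot 0^{2}) = - (- \frac{35}{8} + 2 \cdot 0) = - (- \frac{35}{8} + 0) = \left(-1\right) \left(- \frac{35}{8}\right) = \frac{35}{8}$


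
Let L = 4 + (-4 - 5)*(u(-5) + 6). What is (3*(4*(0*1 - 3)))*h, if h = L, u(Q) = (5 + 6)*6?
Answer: 23184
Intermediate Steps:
u(Q) = 66 (u(Q) = 11*6 = 66)
L = -644 (L = 4 + (-4 - 5)*(66 + 6) = 4 - 9*72 = 4 - 648 = -644)
h = -644
(3*(4*(0*1 - 3)))*h = (3*(4*(0*1 - 3)))*(-644) = (3*(4*(0 - 3)))*(-644) = (3*(4*(-3)))*(-644) = (3*(-12))*(-644) = -36*(-644) = 23184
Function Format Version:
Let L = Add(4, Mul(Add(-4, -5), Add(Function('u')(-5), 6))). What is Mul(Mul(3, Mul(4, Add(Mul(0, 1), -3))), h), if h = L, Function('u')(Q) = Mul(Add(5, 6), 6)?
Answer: 23184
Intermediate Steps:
Function('u')(Q) = 66 (Function('u')(Q) = Mul(11, 6) = 66)
L = -644 (L = Add(4, Mul(Add(-4, -5), Add(66, 6))) = Add(4, Mul(-9, 72)) = Add(4, -648) = -644)
h = -644
Mul(Mul(3, Mul(4, Add(Mul(0, 1), -3))), h) = Mul(Mul(3, Mul(4, Add(Mul(0, 1), -3))), -644) = Mul(Mul(3, Mul(4, Add(0, -3))), -644) = Mul(Mul(3, Mul(4, -3)), -644) = Mul(Mul(3, -12), -644) = Mul(-36, -644) = 23184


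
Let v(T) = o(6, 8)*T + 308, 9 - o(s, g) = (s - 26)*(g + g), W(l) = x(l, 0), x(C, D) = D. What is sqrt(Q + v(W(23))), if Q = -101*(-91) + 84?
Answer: 37*sqrt(7) ≈ 97.893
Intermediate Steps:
W(l) = 0
o(s, g) = 9 - 2*g*(-26 + s) (o(s, g) = 9 - (s - 26)*(g + g) = 9 - (-26 + s)*2*g = 9 - 2*g*(-26 + s))
v(T) = 308 + 329*T (v(T) = (9 + 52*8 - 2*8*6)*T + 308 = (9 + 416 - 96)*T + 308 = 329*T + 308 = 308 + 329*T)
Q = 9275 (Q = 9191 + 84 = 9275)
sqrt(Q + v(W(23))) = sqrt(9275 + (308 + 329*0)) = sqrt(9275 + (308 + 0)) = sqrt(9275 + 308) = sqrt(9583) = 37*sqrt(7)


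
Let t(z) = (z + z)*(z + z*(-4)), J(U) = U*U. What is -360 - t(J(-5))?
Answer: 3390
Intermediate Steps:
J(U) = U²
t(z) = -6*z² (t(z) = (2*z)*(z - 4*z) = (2*z)*(-3*z) = -6*z²)
-360 - t(J(-5)) = -360 - (-6)*((-5)²)² = -360 - (-6)*25² = -360 - (-6)*625 = -360 - 1*(-3750) = -360 + 3750 = 3390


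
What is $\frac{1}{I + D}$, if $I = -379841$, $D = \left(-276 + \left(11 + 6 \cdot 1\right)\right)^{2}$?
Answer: $- \frac{1}{312760} \approx -3.1973 \cdot 10^{-6}$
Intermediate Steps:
$D = 67081$ ($D = \left(-276 + \left(11 + 6\right)\right)^{2} = \left(-276 + 17\right)^{2} = \left(-259\right)^{2} = 67081$)
$\frac{1}{I + D} = \frac{1}{-379841 + 67081} = \frac{1}{-312760} = - \frac{1}{312760}$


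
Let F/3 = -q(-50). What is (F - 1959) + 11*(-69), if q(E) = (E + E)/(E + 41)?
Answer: -8254/3 ≈ -2751.3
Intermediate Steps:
q(E) = 2*E/(41 + E) (q(E) = (2*E)/(41 + E) = 2*E/(41 + E))
F = -100/3 (F = 3*(-2*(-50)/(41 - 50)) = 3*(-2*(-50)/(-9)) = 3*(-2*(-50)*(-1)/9) = 3*(-1*100/9) = 3*(-100/9) = -100/3 ≈ -33.333)
(F - 1959) + 11*(-69) = (-100/3 - 1959) + 11*(-69) = -5977/3 - 759 = -8254/3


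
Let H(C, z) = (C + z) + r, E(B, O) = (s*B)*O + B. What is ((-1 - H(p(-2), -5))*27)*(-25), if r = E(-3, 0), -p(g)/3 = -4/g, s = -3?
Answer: -8775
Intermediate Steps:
p(g) = 12/g (p(g) = -(-12)/g = 12/g)
E(B, O) = B - 3*B*O (E(B, O) = (-3*B)*O + B = -3*B*O + B = B - 3*B*O)
r = -3 (r = -3*(1 - 3*0) = -3*(1 + 0) = -3*1 = -3)
H(C, z) = -3 + C + z (H(C, z) = (C + z) - 3 = -3 + C + z)
((-1 - H(p(-2), -5))*27)*(-25) = ((-1 - (-3 + 12/(-2) - 5))*27)*(-25) = ((-1 - (-3 + 12*(-1/2) - 5))*27)*(-25) = ((-1 - (-3 - 6 - 5))*27)*(-25) = ((-1 - 1*(-14))*27)*(-25) = ((-1 + 14)*27)*(-25) = (13*27)*(-25) = 351*(-25) = -8775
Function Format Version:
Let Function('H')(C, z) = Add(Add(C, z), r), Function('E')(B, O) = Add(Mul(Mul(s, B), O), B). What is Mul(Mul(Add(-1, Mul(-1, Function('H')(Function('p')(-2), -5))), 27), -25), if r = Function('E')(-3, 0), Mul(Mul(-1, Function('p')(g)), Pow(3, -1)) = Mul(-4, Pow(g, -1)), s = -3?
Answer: -8775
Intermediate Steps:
Function('p')(g) = Mul(12, Pow(g, -1)) (Function('p')(g) = Mul(-3, Mul(-4, Pow(g, -1))) = Mul(12, Pow(g, -1)))
Function('E')(B, O) = Add(B, Mul(-3, B, O)) (Function('E')(B, O) = Add(Mul(Mul(-3, B), O), B) = Add(Mul(-3, B, O), B) = Add(B, Mul(-3, B, O)))
r = -3 (r = Mul(-3, Add(1, Mul(-3, 0))) = Mul(-3, Add(1, 0)) = Mul(-3, 1) = -3)
Function('H')(C, z) = Add(-3, C, z) (Function('H')(C, z) = Add(Add(C, z), -3) = Add(-3, C, z))
Mul(Mul(Add(-1, Mul(-1, Function('H')(Function('p')(-2), -5))), 27), -25) = Mul(Mul(Add(-1, Mul(-1, Add(-3, Mul(12, Pow(-2, -1)), -5))), 27), -25) = Mul(Mul(Add(-1, Mul(-1, Add(-3, Mul(12, Rational(-1, 2)), -5))), 27), -25) = Mul(Mul(Add(-1, Mul(-1, Add(-3, -6, -5))), 27), -25) = Mul(Mul(Add(-1, Mul(-1, -14)), 27), -25) = Mul(Mul(Add(-1, 14), 27), -25) = Mul(Mul(13, 27), -25) = Mul(351, -25) = -8775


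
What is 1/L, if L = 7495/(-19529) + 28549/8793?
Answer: 171718497/491629886 ≈ 0.34928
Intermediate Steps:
L = 491629886/171718497 (L = 7495*(-1/19529) + 28549*(1/8793) = -7495/19529 + 28549/8793 = 491629886/171718497 ≈ 2.8630)
1/L = 1/(491629886/171718497) = 171718497/491629886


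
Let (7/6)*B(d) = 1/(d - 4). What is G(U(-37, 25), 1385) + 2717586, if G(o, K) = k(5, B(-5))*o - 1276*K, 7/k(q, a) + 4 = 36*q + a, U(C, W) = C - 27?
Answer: 1755247418/1847 ≈ 9.5032e+5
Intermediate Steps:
B(d) = 6/(7*(-4 + d)) (B(d) = 6/(7*(d - 4)) = 6/(7*(-4 + d)))
U(C, W) = -27 + C
k(q, a) = 7/(-4 + a + 36*q) (k(q, a) = 7/(-4 + (36*q + a)) = 7/(-4 + (a + 36*q)) = 7/(-4 + a + 36*q))
G(o, K) = -1276*K + 147*o/3694 (G(o, K) = (7/(-4 + 6/(7*(-4 - 5)) + 36*5))*o - 1276*K = (7/(-4 + (6/7)/(-9) + 180))*o - 1276*K = (7/(-4 + (6/7)*(-⅑) + 180))*o - 1276*K = (7/(-4 - 2/21 + 180))*o - 1276*K = (7/(3694/21))*o - 1276*K = (7*(21/3694))*o - 1276*K = 147*o/3694 - 1276*K = -1276*K + 147*o/3694)
G(U(-37, 25), 1385) + 2717586 = (-1276*1385 + 147*(-27 - 37)/3694) + 2717586 = (-1767260 + (147/3694)*(-64)) + 2717586 = (-1767260 - 4704/1847) + 2717586 = -3264133924/1847 + 2717586 = 1755247418/1847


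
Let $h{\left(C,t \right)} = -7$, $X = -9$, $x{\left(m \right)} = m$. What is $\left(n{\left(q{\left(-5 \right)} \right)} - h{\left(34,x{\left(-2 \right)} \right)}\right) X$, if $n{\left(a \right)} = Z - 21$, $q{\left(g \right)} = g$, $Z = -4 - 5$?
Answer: $207$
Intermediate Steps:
$Z = -9$ ($Z = -4 - 5 = -9$)
$n{\left(a \right)} = -30$ ($n{\left(a \right)} = -9 - 21 = -30$)
$\left(n{\left(q{\left(-5 \right)} \right)} - h{\left(34,x{\left(-2 \right)} \right)}\right) X = \left(-30 - -7\right) \left(-9\right) = \left(-30 + 7\right) \left(-9\right) = \left(-23\right) \left(-9\right) = 207$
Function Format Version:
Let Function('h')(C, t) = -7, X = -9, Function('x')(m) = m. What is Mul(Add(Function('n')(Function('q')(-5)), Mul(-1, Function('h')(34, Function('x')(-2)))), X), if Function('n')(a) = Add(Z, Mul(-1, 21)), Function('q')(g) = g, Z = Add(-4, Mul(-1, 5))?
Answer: 207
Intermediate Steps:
Z = -9 (Z = Add(-4, -5) = -9)
Function('n')(a) = -30 (Function('n')(a) = Add(-9, Mul(-1, 21)) = Add(-9, -21) = -30)
Mul(Add(Function('n')(Function('q')(-5)), Mul(-1, Function('h')(34, Function('x')(-2)))), X) = Mul(Add(-30, Mul(-1, -7)), -9) = Mul(Add(-30, 7), -9) = Mul(-23, -9) = 207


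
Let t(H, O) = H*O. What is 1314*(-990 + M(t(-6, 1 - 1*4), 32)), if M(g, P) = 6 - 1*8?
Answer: -1303488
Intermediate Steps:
M(g, P) = -2 (M(g, P) = 6 - 8 = -2)
1314*(-990 + M(t(-6, 1 - 1*4), 32)) = 1314*(-990 - 2) = 1314*(-992) = -1303488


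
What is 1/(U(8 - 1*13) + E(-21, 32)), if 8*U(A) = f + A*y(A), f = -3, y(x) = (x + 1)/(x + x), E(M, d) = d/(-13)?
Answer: -104/321 ≈ -0.32399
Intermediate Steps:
E(M, d) = -d/13 (E(M, d) = d*(-1/13) = -d/13)
y(x) = (1 + x)/(2*x) (y(x) = (1 + x)/((2*x)) = (1 + x)*(1/(2*x)) = (1 + x)/(2*x))
U(A) = -5/16 + A/16 (U(A) = (-3 + A*((1 + A)/(2*A)))/8 = (-3 + (½ + A/2))/8 = (-5/2 + A/2)/8 = -5/16 + A/16)
1/(U(8 - 1*13) + E(-21, 32)) = 1/((-5/16 + (8 - 1*13)/16) - 1/13*32) = 1/((-5/16 + (8 - 13)/16) - 32/13) = 1/((-5/16 + (1/16)*(-5)) - 32/13) = 1/((-5/16 - 5/16) - 32/13) = 1/(-5/8 - 32/13) = 1/(-321/104) = -104/321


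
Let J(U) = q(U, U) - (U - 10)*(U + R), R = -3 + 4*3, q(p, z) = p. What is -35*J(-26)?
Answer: 22330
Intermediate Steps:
R = 9 (R = -3 + 12 = 9)
J(U) = U - (-10 + U)*(9 + U) (J(U) = U - (U - 10)*(U + 9) = U - (-10 + U)*(9 + U))
-35*J(-26) = -35*(90 - 1*(-26)² + 2*(-26)) = -35*(90 - 1*676 - 52) = -35*(90 - 676 - 52) = -35*(-638) = 22330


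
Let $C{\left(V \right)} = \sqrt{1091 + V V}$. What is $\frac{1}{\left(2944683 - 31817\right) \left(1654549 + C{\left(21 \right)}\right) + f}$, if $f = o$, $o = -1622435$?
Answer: $\frac{4819477904999}{23227367263774854341569409} - \frac{5825732 \sqrt{383}}{23227367263774854341569409} \approx 2.0749 \cdot 10^{-13}$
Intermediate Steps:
$C{\left(V \right)} = \sqrt{1091 + V^{2}}$
$f = -1622435$
$\frac{1}{\left(2944683 - 31817\right) \left(1654549 + C{\left(21 \right)}\right) + f} = \frac{1}{\left(2944683 - 31817\right) \left(1654549 + \sqrt{1091 + 21^{2}}\right) - 1622435} = \frac{1}{2912866 \left(1654549 + \sqrt{1091 + 441}\right) - 1622435} = \frac{1}{2912866 \left(1654549 + \sqrt{1532}\right) - 1622435} = \frac{1}{2912866 \left(1654549 + 2 \sqrt{383}\right) - 1622435} = \frac{1}{\left(4819479527434 + 5825732 \sqrt{383}\right) - 1622435} = \frac{1}{4819477904999 + 5825732 \sqrt{383}}$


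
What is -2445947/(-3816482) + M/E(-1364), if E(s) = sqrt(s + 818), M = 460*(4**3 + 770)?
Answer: 2445947/3816482 - 63940*I*sqrt(546)/91 ≈ 0.64089 - 16418.0*I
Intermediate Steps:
M = 383640 (M = 460*(64 + 770) = 460*834 = 383640)
E(s) = sqrt(818 + s)
-2445947/(-3816482) + M/E(-1364) = -2445947/(-3816482) + 383640/(sqrt(818 - 1364)) = -2445947*(-1/3816482) + 383640/(sqrt(-546)) = 2445947/3816482 + 383640/((I*sqrt(546))) = 2445947/3816482 + 383640*(-I*sqrt(546)/546) = 2445947/3816482 - 63940*I*sqrt(546)/91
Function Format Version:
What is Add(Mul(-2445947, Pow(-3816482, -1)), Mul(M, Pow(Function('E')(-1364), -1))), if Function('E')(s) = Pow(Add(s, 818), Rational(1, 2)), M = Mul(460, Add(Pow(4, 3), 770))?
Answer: Add(Rational(2445947, 3816482), Mul(Rational(-63940, 91), I, Pow(546, Rational(1, 2)))) ≈ Add(0.64089, Mul(-16418., I))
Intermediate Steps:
M = 383640 (M = Mul(460, Add(64, 770)) = Mul(460, 834) = 383640)
Function('E')(s) = Pow(Add(818, s), Rational(1, 2))
Add(Mul(-2445947, Pow(-3816482, -1)), Mul(M, Pow(Function('E')(-1364), -1))) = Add(Mul(-2445947, Pow(-3816482, -1)), Mul(383640, Pow(Pow(Add(818, -1364), Rational(1, 2)), -1))) = Add(Mul(-2445947, Rational(-1, 3816482)), Mul(383640, Pow(Pow(-546, Rational(1, 2)), -1))) = Add(Rational(2445947, 3816482), Mul(383640, Pow(Mul(I, Pow(546, Rational(1, 2))), -1))) = Add(Rational(2445947, 3816482), Mul(383640, Mul(Rational(-1, 546), I, Pow(546, Rational(1, 2))))) = Add(Rational(2445947, 3816482), Mul(Rational(-63940, 91), I, Pow(546, Rational(1, 2))))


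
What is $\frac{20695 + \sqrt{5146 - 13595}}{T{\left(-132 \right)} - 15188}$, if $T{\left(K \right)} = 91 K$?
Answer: $- \frac{4139}{5440} - \frac{i \sqrt{8449}}{27200} \approx -0.76085 - 0.0033794 i$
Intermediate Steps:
$\frac{20695 + \sqrt{5146 - 13595}}{T{\left(-132 \right)} - 15188} = \frac{20695 + \sqrt{5146 - 13595}}{91 \left(-132\right) - 15188} = \frac{20695 + \sqrt{-8449}}{-12012 - 15188} = \frac{20695 + i \sqrt{8449}}{-27200} = \left(20695 + i \sqrt{8449}\right) \left(- \frac{1}{27200}\right) = - \frac{4139}{5440} - \frac{i \sqrt{8449}}{27200}$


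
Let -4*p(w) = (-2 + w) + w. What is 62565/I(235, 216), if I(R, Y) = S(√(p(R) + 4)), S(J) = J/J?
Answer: 62565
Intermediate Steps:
p(w) = ½ - w/2 (p(w) = -((-2 + w) + w)/4 = -(-2 + 2*w)/4 = ½ - w/2)
S(J) = 1
I(R, Y) = 1
62565/I(235, 216) = 62565/1 = 62565*1 = 62565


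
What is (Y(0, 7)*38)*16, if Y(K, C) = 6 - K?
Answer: 3648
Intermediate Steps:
(Y(0, 7)*38)*16 = ((6 - 1*0)*38)*16 = ((6 + 0)*38)*16 = (6*38)*16 = 228*16 = 3648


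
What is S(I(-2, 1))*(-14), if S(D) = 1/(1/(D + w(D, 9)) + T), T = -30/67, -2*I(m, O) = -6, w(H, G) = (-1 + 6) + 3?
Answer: 10318/263 ≈ 39.232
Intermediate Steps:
w(H, G) = 8 (w(H, G) = 5 + 3 = 8)
I(m, O) = 3 (I(m, O) = -½*(-6) = 3)
T = -30/67 (T = -30*1/67 = -30/67 ≈ -0.44776)
S(D) = 1/(-30/67 + 1/(8 + D)) (S(D) = 1/(1/(D + 8) - 30/67) = 1/(1/(8 + D) - 30/67) = 1/(-30/67 + 1/(8 + D)))
S(I(-2, 1))*(-14) = (67*(8 + 3)/(-173 - 30*3))*(-14) = (67*11/(-173 - 90))*(-14) = (67*11/(-263))*(-14) = (67*(-1/263)*11)*(-14) = -737/263*(-14) = 10318/263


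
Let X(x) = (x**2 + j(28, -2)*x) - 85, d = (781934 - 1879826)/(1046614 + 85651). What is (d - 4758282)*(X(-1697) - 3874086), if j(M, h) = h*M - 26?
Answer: 4607550491513267376/1132265 ≈ 4.0693e+12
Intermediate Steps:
d = -1097892/1132265 ≈ -0.96964
j(M, h) = -26 + M*h (j(M, h) = M*h - 26 = -26 + M*h)
X(x) = -85 + x**2 - 82*x (X(x) = (x**2 + (-26 + 28*(-2))*x) - 85 = (x**2 + (-26 - 56)*x) - 85 = (x**2 - 82*x) - 85 = -85 + x**2 - 82*x)
(d - 4758282)*(X(-1697) - 3874086) = (-1097892/1132265 - 4758282)*((-85 + (-1697)**2 - 82*(-1697)) - 3874086) = -5387637266622*((-85 + 2879809 + 139154) - 3874086)/1132265 = -5387637266622*(3018878 - 3874086)/1132265 = -5387637266622/1132265*(-855208) = 4607550491513267376/1132265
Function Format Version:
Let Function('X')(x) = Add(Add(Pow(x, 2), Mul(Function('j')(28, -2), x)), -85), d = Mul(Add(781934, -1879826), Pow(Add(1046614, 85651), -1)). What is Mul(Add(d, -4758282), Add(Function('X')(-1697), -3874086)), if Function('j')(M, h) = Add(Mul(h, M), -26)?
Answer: Rational(4607550491513267376, 1132265) ≈ 4.0693e+12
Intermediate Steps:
d = Rational(-1097892, 1132265) (d = Mul(-1097892, Pow(1132265, -1)) = Mul(-1097892, Rational(1, 1132265)) = Rational(-1097892, 1132265) ≈ -0.96964)
Function('j')(M, h) = Add(-26, Mul(M, h)) (Function('j')(M, h) = Add(Mul(M, h), -26) = Add(-26, Mul(M, h)))
Function('X')(x) = Add(-85, Pow(x, 2), Mul(-82, x)) (Function('X')(x) = Add(Add(Pow(x, 2), Mul(Add(-26, Mul(28, -2)), x)), -85) = Add(Add(Pow(x, 2), Mul(Add(-26, -56), x)), -85) = Add(Add(Pow(x, 2), Mul(-82, x)), -85) = Add(-85, Pow(x, 2), Mul(-82, x)))
Mul(Add(d, -4758282), Add(Function('X')(-1697), -3874086)) = Mul(Add(Rational(-1097892, 1132265), -4758282), Add(Add(-85, Pow(-1697, 2), Mul(-82, -1697)), -3874086)) = Mul(Rational(-5387637266622, 1132265), Add(Add(-85, 2879809, 139154), -3874086)) = Mul(Rational(-5387637266622, 1132265), Add(3018878, -3874086)) = Mul(Rational(-5387637266622, 1132265), -855208) = Rational(4607550491513267376, 1132265)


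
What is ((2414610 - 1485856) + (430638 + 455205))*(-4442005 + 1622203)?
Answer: -5116804249794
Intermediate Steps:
((2414610 - 1485856) + (430638 + 455205))*(-4442005 + 1622203) = (928754 + 885843)*(-2819802) = 1814597*(-2819802) = -5116804249794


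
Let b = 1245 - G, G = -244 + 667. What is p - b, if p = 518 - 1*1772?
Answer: -2076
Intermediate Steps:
G = 423
p = -1254 (p = 518 - 1772 = -1254)
b = 822 (b = 1245 - 1*423 = 1245 - 423 = 822)
p - b = -1254 - 1*822 = -1254 - 822 = -2076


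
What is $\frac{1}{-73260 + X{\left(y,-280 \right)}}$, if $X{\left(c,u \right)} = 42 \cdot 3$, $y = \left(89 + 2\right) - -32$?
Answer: $- \frac{1}{73134} \approx -1.3674 \cdot 10^{-5}$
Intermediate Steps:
$y = 123$ ($y = 91 + 32 = 123$)
$X{\left(c,u \right)} = 126$
$\frac{1}{-73260 + X{\left(y,-280 \right)}} = \frac{1}{-73260 + 126} = \frac{1}{-73134} = - \frac{1}{73134}$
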